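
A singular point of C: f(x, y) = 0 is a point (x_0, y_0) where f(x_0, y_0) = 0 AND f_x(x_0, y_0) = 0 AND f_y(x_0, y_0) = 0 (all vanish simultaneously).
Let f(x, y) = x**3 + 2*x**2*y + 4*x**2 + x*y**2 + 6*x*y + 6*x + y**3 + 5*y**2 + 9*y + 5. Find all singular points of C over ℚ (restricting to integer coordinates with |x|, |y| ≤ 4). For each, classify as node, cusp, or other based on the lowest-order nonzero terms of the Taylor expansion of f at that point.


Singular points: {(-1, -1)}; classification: node.

Compute partial derivatives:
  f_x = 3*x**2 + 4*x*y + 8*x + y**2 + 6*y + 6.
  f_y = 2*x**2 + 2*x*y + 6*x + 3*y**2 + 10*y + 9.
Scan x_0 ∈ {−4, ..., 4}. For each x_0, f_y(x_0, y) is a polynomial in y; find its integer roots y ∈ {−4, ..., 4}, then test f_x and f at those candidates.
  x = -4: f_y(-4, y) = 3*y**2 + 2*y + 17; no integer root y with |y| ≤ 4.
  x = -3: f_y(-3, y) = 3*y**2 + 4*y + 9; no integer root y with |y| ≤ 4.
  x = -2: f_y(-2, y) = 3*y**2 + 6*y + 5; no integer root y with |y| ≤ 4.
  x = -1: f_y(-1, y) = 3*y**2 + 8*y + 5; vanishes at y ∈ {-1}. (-1, -1): f_x = 0, f = 0 — SINGULAR.
  x = 0: f_y(0, y) = 3*y**2 + 10*y + 9; no integer root y with |y| ≤ 4.
  x = 1: f_y(1, y) = 3*y**2 + 12*y + 17; no integer root y with |y| ≤ 4.
  x = 2: f_y(2, y) = 3*y**2 + 14*y + 29; no integer root y with |y| ≤ 4.
  x = 3: f_y(3, y) = 3*y**2 + 16*y + 45; no integer root y with |y| ≤ 4.
  x = 4: f_y(4, y) = 3*y**2 + 18*y + 65; no integer root y with |y| ≤ 4.
Only singular point on the grid: (-1, -1).
Classify: substitute x = -1 + u, y = -1 + v and expand: f = u**3 + 2*u**2*v - u**2 + u*v**2 + v**3 + v**2.
No constant or linear terms (consistent with a singular point). Quadratic part: -u**2 + v**2. Cubic part: u**3 + 2*u**2*v + u*v**2 + v**3.
The quadratic part v**2 - u**2 = (v − u)(v + u) splits into two distinct linear factors, so there are two distinct tangent lines y − -1 = ±(x − -1) — this is a node (ordinary double point).
Classification: node.


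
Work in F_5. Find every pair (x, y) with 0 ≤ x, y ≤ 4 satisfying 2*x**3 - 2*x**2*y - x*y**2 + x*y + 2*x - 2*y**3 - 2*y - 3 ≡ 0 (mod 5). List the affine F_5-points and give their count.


Affine F_5-points: {(1, 1), (1, 2), (1, 4), (2, 1), (2, 4), (3, 1), (3, 2), (3, 3)}; count = 8.

For each of the 25 pairs (x, y) ∈ F_5², evaluate f(x, y) mod 5. Record the zeros.
  x = 0: [0↦2, 1↦3, 2↦2, 3↦2, 4↦1]  zeros at y ∈ ∅
  x = 1: [0↦1, 1↦0, 2↦0, 3↦4, 4↦0]  zeros at y ∈ {1, 2, 4}
  x = 2: [0↦2, 1↦0, 2↦2, 3↦1, 4↦0]  zeros at y ∈ {1, 4}
  x = 3: [0↦2, 1↦0, 2↦0, 3↦0, 4↦3]  zeros at y ∈ {1, 2, 3}
  x = 4: [0↦3, 1↦2, 2↦1, 3↦3, 4↦1]  zeros at y ∈ ∅
Collecting zeros: affine points = {(1, 1), (1, 2), (1, 4), (2, 1), (2, 4), (3, 1), (3, 2), (3, 3)}.
Total count |C(F_5)_aff| = 8.


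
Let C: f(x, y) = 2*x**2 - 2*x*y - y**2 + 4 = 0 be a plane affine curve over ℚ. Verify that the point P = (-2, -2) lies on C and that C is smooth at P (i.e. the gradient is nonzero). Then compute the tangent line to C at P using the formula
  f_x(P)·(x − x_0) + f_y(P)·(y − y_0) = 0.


Tangent line at P: -4*x + 8*y + 8 = 0.

Step 1: f(-2, -2) = 0, so P lies on C.
Step 2: partial derivatives
  f_x(x, y) = 4*x - 2*y, f_y(x, y) = -2*x - 2*y.
  f_x(P) = -4, f_y(P) = 8 (gradient nonzero, so P is smooth).
Step 3: tangent line at P: -4·(x − -2) + 8·(y − -2) = 0.
Expanding: -4*x + 8*y + 8 = 0.


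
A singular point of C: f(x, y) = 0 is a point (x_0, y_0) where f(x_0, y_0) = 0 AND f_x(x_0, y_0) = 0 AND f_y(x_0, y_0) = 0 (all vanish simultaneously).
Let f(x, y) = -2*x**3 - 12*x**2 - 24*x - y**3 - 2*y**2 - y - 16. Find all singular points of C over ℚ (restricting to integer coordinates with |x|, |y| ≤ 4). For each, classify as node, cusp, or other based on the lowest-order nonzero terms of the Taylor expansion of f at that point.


Singular points: {(-2, -1)}; classification: cusp.

Compute partial derivatives:
  f_x = -6*x**2 - 24*x - 24.
  f_y = -3*y**2 - 4*y - 1.
Scan x_0 ∈ {−4, ..., 4}. For each x_0, f_y(x_0, y) is a polynomial in y; find its integer roots y ∈ {−4, ..., 4}, then test f_x and f at those candidates.
  x = -4: f_y(-4, y) = -3*y**2 - 4*y - 1; vanishes at y ∈ {-1}. (-4, -1): f_x = -24 ≠ 0.
  x = -3: f_y(-3, y) = -3*y**2 - 4*y - 1; vanishes at y ∈ {-1}. (-3, -1): f_x = -6 ≠ 0.
  x = -2: f_y(-2, y) = -3*y**2 - 4*y - 1; vanishes at y ∈ {-1}. (-2, -1): f_x = 0, f = 0 — SINGULAR.
  x = -1: f_y(-1, y) = -3*y**2 - 4*y - 1; vanishes at y ∈ {-1}. (-1, -1): f_x = -6 ≠ 0.
  x = 0: f_y(0, y) = -3*y**2 - 4*y - 1; vanishes at y ∈ {-1}. (0, -1): f_x = -24 ≠ 0.
  x = 1: f_y(1, y) = -3*y**2 - 4*y - 1; vanishes at y ∈ {-1}. (1, -1): f_x = -54 ≠ 0.
  x = 2: f_y(2, y) = -3*y**2 - 4*y - 1; vanishes at y ∈ {-1}. (2, -1): f_x = -96 ≠ 0.
  x = 3: f_y(3, y) = -3*y**2 - 4*y - 1; vanishes at y ∈ {-1}. (3, -1): f_x = -150 ≠ 0.
  x = 4: f_y(4, y) = -3*y**2 - 4*y - 1; vanishes at y ∈ {-1}. (4, -1): f_x = -216 ≠ 0.
Only singular point on the grid: (-2, -1).
Classify: substitute x = -2 + u, y = -1 + v and expand: f = -2*u**3 - v**3 + v**2.
No constant or linear terms (consistent with a singular point). Quadratic part: v**2. Cubic part: -2*u**3 - v**3.
The quadratic part v**2 is a perfect square, so there is a single (double) tangent line v = 0, i.e. y = -1. Restricting the cubic part to that line (v = 0) leaves -2*u**3 ≠ 0, so f is not divisible by v and the branch is v² ≈ 2*u**3 to lowest order — this is a cusp.
Classification: cusp.


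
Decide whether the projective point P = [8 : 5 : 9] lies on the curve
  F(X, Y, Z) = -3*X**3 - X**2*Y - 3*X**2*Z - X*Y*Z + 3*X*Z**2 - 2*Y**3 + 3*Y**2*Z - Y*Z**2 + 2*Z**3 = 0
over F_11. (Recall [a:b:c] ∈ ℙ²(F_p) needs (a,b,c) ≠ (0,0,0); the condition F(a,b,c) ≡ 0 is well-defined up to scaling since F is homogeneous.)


F(8,5,9) ≡ 6 (mod 11); P is NOT on the curve.

Evaluate F(8, 5, 9) term-by-term (mod 11).
  -3*X**3 ↦ -3·512·1·1 = -1536
  -X**2*Y ↦ -1·64·5·1 = -320
  -3*X**2*Z ↦ -3·64·1·9 = -1728
  -X*Y*Z ↦ -1·8·5·9 = -360
  3*X*Z**2 ↦ 3·8·1·81 = 1944
  -2*Y**3 ↦ -2·1·125·1 = -250
  3*Y**2*Z ↦ 3·1·25·9 = 675
  -Y*Z**2 ↦ -1·1·5·81 = -405
  2*Z**3 ↦ 2·1·1·729 = 1458
Sum: F(8, 5, 9) = (-1536) + (-320) + (-1728) + (-360) + (1944) + (-250) + (675) + (-405) + (1458) = -522.
Reducing mod 11: -522 ≡ 6 (mod 11).
Since F(a, b, c) ≡ 6 ≠ 0 (mod 11), P does NOT lie on the curve.


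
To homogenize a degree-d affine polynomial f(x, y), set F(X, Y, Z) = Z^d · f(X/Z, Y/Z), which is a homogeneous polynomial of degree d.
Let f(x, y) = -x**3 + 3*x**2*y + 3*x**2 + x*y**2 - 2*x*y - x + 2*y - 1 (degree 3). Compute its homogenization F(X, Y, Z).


F(X, Y, Z) = -X**3 + 3*X**2*Y + 3*X**2*Z + X*Y**2 - 2*X*Y*Z - X*Z**2 + 2*Y*Z**2 - Z**3

deg(f) = 3.
Substitute x = X/Z, y = Y/Z into f, then multiply by Z^3.
  monomial -1·x^3·y^0 ↦ -1·X^3·Y^0·Z^0.
  monomial 3·x^2·y^1 ↦ 3·X^2·Y^1·Z^0.
  monomial 3·x^2·y^0 ↦ 3·X^2·Y^0·Z^1.
  monomial 1·x^1·y^2 ↦ 1·X^1·Y^2·Z^0.
  monomial -2·x^1·y^1 ↦ -2·X^1·Y^1·Z^1.
  monomial -1·x^1·y^0 ↦ -1·X^1·Y^0·Z^2.
  monomial 2·x^0·y^1 ↦ 2·X^0·Y^1·Z^2.
  monomial -1·x^0·y^0 ↦ -1·X^0·Y^0·Z^3.
Collecting: F(X, Y, Z) = -X**3 + 3*X**2*Y + 3*X**2*Z + X*Y**2 - 2*X*Y*Z - X*Z**2 + 2*Y*Z**2 - Z**3.


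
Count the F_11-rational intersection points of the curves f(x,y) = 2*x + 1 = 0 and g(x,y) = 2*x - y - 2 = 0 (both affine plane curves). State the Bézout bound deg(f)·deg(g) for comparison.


Common zeros: {(5, 8)}; count = 1; Bézout bound = 1.

deg(f) = 1, deg(g) = 1, so Bézout bound = 1.
Scan x ∈ F_11. For each x, list the y ∈ F_11 with f(x, y) ≡ 0 and those with g(x, y) ≡ 0 (mod 11); the common zeros in that column are the intersection.
  x = 0: f ≡ 0 at y ∈ ∅; g ≡ 0 at y ∈ {9}; common: ∅.
  x = 1: f ≡ 0 at y ∈ ∅; g ≡ 0 at y ∈ {0}; common: ∅.
  x = 2: f ≡ 0 at y ∈ ∅; g ≡ 0 at y ∈ {2}; common: ∅.
  x = 3: f ≡ 0 at y ∈ ∅; g ≡ 0 at y ∈ {4}; common: ∅.
  x = 4: f ≡ 0 at y ∈ ∅; g ≡ 0 at y ∈ {6}; common: ∅.
  x = 5: f ≡ 0 at y ∈ {0, 1, 2, 3, 4, 5, 6, 7, 8, 9, 10}; g ≡ 0 at y ∈ {8}; common: {8}.
  x = 6: f ≡ 0 at y ∈ ∅; g ≡ 0 at y ∈ {10}; common: ∅.
  x = 7: f ≡ 0 at y ∈ ∅; g ≡ 0 at y ∈ {1}; common: ∅.
  x = 8: f ≡ 0 at y ∈ ∅; g ≡ 0 at y ∈ {3}; common: ∅.
  x = 9: f ≡ 0 at y ∈ ∅; g ≡ 0 at y ∈ {5}; common: ∅.
  x = 10: f ≡ 0 at y ∈ ∅; g ≡ 0 at y ∈ {7}; common: ∅.
Collecting: common zeros = {(5, 8)}, so the count is 1.
Comparison with the Bézout bound: 1 ≤ 1 = deg(f)·deg(g), as expected for curves with no common component (the bound is attained).


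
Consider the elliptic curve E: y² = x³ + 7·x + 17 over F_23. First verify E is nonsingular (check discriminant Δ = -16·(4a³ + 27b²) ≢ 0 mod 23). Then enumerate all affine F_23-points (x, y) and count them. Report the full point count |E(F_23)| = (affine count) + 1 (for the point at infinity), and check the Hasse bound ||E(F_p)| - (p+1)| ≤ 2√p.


Affine points = {(1, 5), (1, 18), (2, 4), (2, 19), (5, 4), (5, 19), (7, 8), (7, 15), (9, 2), (9, 21), (10, 11), (10, 12), (12, 9), (12, 14), (15, 1), (15, 22), (16, 4), (16, 19), (17, 9), (17, 14), (18, 8), (18, 15), (21, 8), (21, 15), (22, 3), (22, 20)}; affine count = 26; |E(F_23)| = 27.

Discriminant check: Δ ∝ 4a³ + 27b² = 4·7³ + 27·17² = 4·343 + 27·289 ≡ 21 (mod 23). Nonzero ⇒ E is nonsingular.
For each x ∈ F_23, compute rhs = x³ + 7·x + 17 mod 23, then count y ∈ F_23 with y² ≡ rhs.
  x = 0: rhs = 17, matching y values: none (0 points).
  x = 1: rhs = 2, matching y values: 5, 18 (2 points).
  x = 2: rhs = 16, matching y values: 4, 19 (2 points).
  x = 3: rhs = 19, matching y values: none (0 points).
  x = 4: rhs = 17, matching y values: none (0 points).
  x = 5: rhs = 16, matching y values: 4, 19 (2 points).
  x = 6: rhs = 22, matching y values: none (0 points).
  x = 7: rhs = 18, matching y values: 8, 15 (2 points).
  x = 8: rhs = 10, matching y values: none (0 points).
  x = 9: rhs = 4, matching y values: 2, 21 (2 points).
  x = 10: rhs = 6, matching y values: 11, 12 (2 points).
  x = 11: rhs = 22, matching y values: none (0 points).
  x = 12: rhs = 12, matching y values: 9, 14 (2 points).
  x = 13: rhs = 5, matching y values: none (0 points).
  x = 14: rhs = 7, matching y values: none (0 points).
  x = 15: rhs = 1, matching y values: 1, 22 (2 points).
  x = 16: rhs = 16, matching y values: 4, 19 (2 points).
  x = 17: rhs = 12, matching y values: 9, 14 (2 points).
  x = 18: rhs = 18, matching y values: 8, 15 (2 points).
  x = 19: rhs = 17, matching y values: none (0 points).
  x = 20: rhs = 15, matching y values: none (0 points).
  x = 21: rhs = 18, matching y values: 8, 15 (2 points).
  x = 22: rhs = 9, matching y values: 3, 20 (2 points).
Total affine count: 26.
Full point count |E(F_23)| = 26 + 1 = 27.
Hasse bound: |27 − (23+1)| = |3| = 3 ≤ 2√23 ≈ 9.5917 ✓.


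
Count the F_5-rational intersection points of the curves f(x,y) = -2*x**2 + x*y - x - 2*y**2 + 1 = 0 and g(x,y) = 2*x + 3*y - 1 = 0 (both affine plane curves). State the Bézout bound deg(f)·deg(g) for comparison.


Common zeros: {(3, 0)}; count = 1; Bézout bound = 2.

deg(f) = 2, deg(g) = 1, so Bézout bound = 2.
Scan x ∈ F_5. For each x, list the y ∈ F_5 with f(x, y) ≡ 0 and those with g(x, y) ≡ 0 (mod 5); the common zeros in that column are the intersection.
  x = 0: f ≡ 0 at y ∈ ∅; g ≡ 0 at y ∈ {2}; common: ∅.
  x = 1: f ≡ 0 at y ∈ {4}; g ≡ 0 at y ∈ {3}; common: ∅.
  x = 2: f ≡ 0 at y ∈ ∅; g ≡ 0 at y ∈ {4}; common: ∅.
  x = 3: f ≡ 0 at y ∈ {0, 4}; g ≡ 0 at y ∈ {0}; common: {0}.
  x = 4: f ≡ 0 at y ∈ {0, 2}; g ≡ 0 at y ∈ {1}; common: ∅.
Collecting: common zeros = {(3, 0)}, so the count is 1.
Comparison with the Bézout bound: 1 ≤ 2 = deg(f)·deg(g), as expected for curves with no common component (the affine F_5-count falls short of the bound because intersections may lie at infinity, over extension fields, or carry multiplicity).


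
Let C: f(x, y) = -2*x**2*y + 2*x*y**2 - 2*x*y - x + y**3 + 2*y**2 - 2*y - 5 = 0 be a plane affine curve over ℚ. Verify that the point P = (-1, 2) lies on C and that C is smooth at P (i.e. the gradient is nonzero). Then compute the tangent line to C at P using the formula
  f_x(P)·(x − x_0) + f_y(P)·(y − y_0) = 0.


Tangent line at P: 11*x + 10*y - 9 = 0.

Step 1: f(-1, 2) = 0, so P lies on C.
Step 2: partial derivatives
  f_x(x, y) = -4*x*y + 2*y**2 - 2*y - 1, f_y(x, y) = -2*x**2 + 4*x*y - 2*x + 3*y**2 + 4*y - 2.
  f_x(P) = 11, f_y(P) = 10 (gradient nonzero, so P is smooth).
Step 3: tangent line at P: 11·(x − -1) + 10·(y − 2) = 0.
Expanding: 11*x + 10*y - 9 = 0.


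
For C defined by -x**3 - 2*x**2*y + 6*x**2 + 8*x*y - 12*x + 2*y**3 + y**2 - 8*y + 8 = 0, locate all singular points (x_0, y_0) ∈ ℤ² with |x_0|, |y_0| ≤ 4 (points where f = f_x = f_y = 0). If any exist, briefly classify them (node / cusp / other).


Singular points: {(2, 0)}; classification: cusp.

Compute partial derivatives:
  f_x = -3*x**2 - 4*x*y + 12*x + 8*y - 12.
  f_y = -2*x**2 + 8*x + 6*y**2 + 2*y - 8.
Scan x_0 ∈ {−4, ..., 4}. For each x_0, f_y(x_0, y) is a polynomial in y; find its integer roots y ∈ {−4, ..., 4}, then test f_x and f at those candidates.
  x = -4: f_y(-4, y) = 6*y**2 + 2*y - 72; no integer root y with |y| ≤ 4.
  x = -3: f_y(-3, y) = 6*y**2 + 2*y - 50; no integer root y with |y| ≤ 4.
  x = -2: f_y(-2, y) = 6*y**2 + 2*y - 32; no integer root y with |y| ≤ 4.
  x = -1: f_y(-1, y) = 6*y**2 + 2*y - 18; no integer root y with |y| ≤ 4.
  x = 0: f_y(0, y) = 6*y**2 + 2*y - 8; vanishes at y ∈ {1}. (0, 1): f_x = -4 ≠ 0.
  x = 1: f_y(1, y) = 6*y**2 + 2*y - 2; no integer root y with |y| ≤ 4.
  x = 2: f_y(2, y) = 6*y**2 + 2*y; vanishes at y ∈ {0}. (2, 0): f_x = 0, f = 0 — SINGULAR.
  x = 3: f_y(3, y) = 6*y**2 + 2*y - 2; no integer root y with |y| ≤ 4.
  x = 4: f_y(4, y) = 6*y**2 + 2*y - 8; vanishes at y ∈ {1}. (4, 1): f_x = -20 ≠ 0.
Only singular point on the grid: (2, 0).
Classify: substitute x = 2 + u, y = 0 + v and expand: f = -u**3 - 2*u**2*v + 2*v**3 + v**2.
No constant or linear terms (consistent with a singular point). Quadratic part: v**2. Cubic part: -u**3 - 2*u**2*v + 2*v**3.
The quadratic part v**2 is a perfect square, so there is a single (double) tangent line v = 0, i.e. y = 0. Restricting the cubic part to that line (v = 0) leaves -u**3 ≠ 0, so f is not divisible by v and the branch is v² ≈ u**3 to lowest order — this is a cusp.
Classification: cusp.


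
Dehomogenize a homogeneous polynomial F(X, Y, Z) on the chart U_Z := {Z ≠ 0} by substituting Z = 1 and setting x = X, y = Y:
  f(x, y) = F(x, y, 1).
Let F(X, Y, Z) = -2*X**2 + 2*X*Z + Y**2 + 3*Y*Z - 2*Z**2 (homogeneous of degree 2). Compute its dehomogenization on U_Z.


f(x, y) = -2*x**2 + 2*x + y**2 + 3*y - 2

On U_Z we set Z = 1. Each monomial c·X^i·Y^j·Z^k in F becomes c·x^i·y^j·1^k = c·x^i·y^j.
Substituting Z = 1: F(X, Y, 1) = -2*x**2 + 2*x + y**2 + 3*y - 2.
Note: deg(f) ≤ deg(F) = 2; strict inequality happens when F is divisible by Z (lost terms).


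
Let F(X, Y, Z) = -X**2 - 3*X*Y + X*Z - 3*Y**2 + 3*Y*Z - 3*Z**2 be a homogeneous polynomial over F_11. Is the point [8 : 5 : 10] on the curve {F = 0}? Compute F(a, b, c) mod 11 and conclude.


F(8,5,10) ≡ 1 (mod 11); P is NOT on the curve.

Evaluate F(8, 5, 10) term-by-term (mod 11).
  -X**2 ↦ -1·64·1·1 = -64
  -3*X*Y ↦ -3·8·5·1 = -120
  X*Z ↦ 1·8·1·10 = 80
  -3*Y**2 ↦ -3·1·25·1 = -75
  3*Y*Z ↦ 3·1·5·10 = 150
  -3*Z**2 ↦ -3·1·1·100 = -300
Sum: F(8, 5, 10) = (-64) + (-120) + (80) + (-75) + (150) + (-300) = -329.
Reducing mod 11: -329 ≡ 1 (mod 11).
Since F(a, b, c) ≡ 1 ≠ 0 (mod 11), P does NOT lie on the curve.


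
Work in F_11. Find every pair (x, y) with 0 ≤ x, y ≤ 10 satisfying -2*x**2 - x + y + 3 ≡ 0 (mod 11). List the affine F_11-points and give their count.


Affine F_11-points: {(0, 8), (1, 0), (2, 7), (3, 7), (4, 0), (5, 8), (6, 9), (7, 3), (8, 1), (9, 3), (10, 9)}; count = 11.

For each of the 121 pairs (x, y) ∈ F_11², evaluate f(x, y) mod 11. Record the zeros.
  x = 0: [0↦3, 1↦4, 2↦5, 3↦6, 4↦7, 5↦8, 6↦9, 7↦10, 8↦0, 9↦1, 10↦2]  zeros at y ∈ {8}
  x = 1: [0↦0, 1↦1, 2↦2, 3↦3, 4↦4, 5↦5, 6↦6, 7↦7, 8↦8, 9↦9, 10↦10]  zeros at y ∈ {0}
  x = 2: [0↦4, 1↦5, 2↦6, 3↦7, 4↦8, 5↦9, 6↦10, 7↦0, 8↦1, 9↦2, 10↦3]  zeros at y ∈ {7}
  x = 3: [0↦4, 1↦5, 2↦6, 3↦7, 4↦8, 5↦9, 6↦10, 7↦0, 8↦1, 9↦2, 10↦3]  zeros at y ∈ {7}
  x = 4: [0↦0, 1↦1, 2↦2, 3↦3, 4↦4, 5↦5, 6↦6, 7↦7, 8↦8, 9↦9, 10↦10]  zeros at y ∈ {0}
  x = 5: [0↦3, 1↦4, 2↦5, 3↦6, 4↦7, 5↦8, 6↦9, 7↦10, 8↦0, 9↦1, 10↦2]  zeros at y ∈ {8}
  x = 6: [0↦2, 1↦3, 2↦4, 3↦5, 4↦6, 5↦7, 6↦8, 7↦9, 8↦10, 9↦0, 10↦1]  zeros at y ∈ {9}
  x = 7: [0↦8, 1↦9, 2↦10, 3↦0, 4↦1, 5↦2, 6↦3, 7↦4, 8↦5, 9↦6, 10↦7]  zeros at y ∈ {3}
  x = 8: [0↦10, 1↦0, 2↦1, 3↦2, 4↦3, 5↦4, 6↦5, 7↦6, 8↦7, 9↦8, 10↦9]  zeros at y ∈ {1}
  x = 9: [0↦8, 1↦9, 2↦10, 3↦0, 4↦1, 5↦2, 6↦3, 7↦4, 8↦5, 9↦6, 10↦7]  zeros at y ∈ {3}
  x = 10: [0↦2, 1↦3, 2↦4, 3↦5, 4↦6, 5↦7, 6↦8, 7↦9, 8↦10, 9↦0, 10↦1]  zeros at y ∈ {9}
Collecting zeros: affine points = {(0, 8), (1, 0), (2, 7), (3, 7), (4, 0), (5, 8), (6, 9), (7, 3), (8, 1), (9, 3), (10, 9)}.
Total count |C(F_11)_aff| = 11.


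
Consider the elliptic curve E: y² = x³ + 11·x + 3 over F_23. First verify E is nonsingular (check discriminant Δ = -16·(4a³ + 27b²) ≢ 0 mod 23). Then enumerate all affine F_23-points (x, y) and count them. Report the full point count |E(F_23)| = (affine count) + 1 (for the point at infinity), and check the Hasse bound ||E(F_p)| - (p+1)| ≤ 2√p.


Affine points = {(0, 7), (0, 16), (6, 3), (6, 20), (7, 3), (7, 20), (9, 7), (9, 16), (10, 3), (10, 20), (11, 11), (11, 12), (12, 0), (14, 7), (14, 16), (15, 1), (15, 22), (20, 9), (20, 14)}; affine count = 19; |E(F_23)| = 20.

Discriminant check: Δ ∝ 4a³ + 27b² = 4·11³ + 27·3² = 4·1331 + 27·9 ≡ 1 (mod 23). Nonzero ⇒ E is nonsingular.
For each x ∈ F_23, compute rhs = x³ + 11·x + 3 mod 23, then count y ∈ F_23 with y² ≡ rhs.
  x = 0: rhs = 3, matching y values: 7, 16 (2 points).
  x = 1: rhs = 15, matching y values: none (0 points).
  x = 2: rhs = 10, matching y values: none (0 points).
  x = 3: rhs = 17, matching y values: none (0 points).
  x = 4: rhs = 19, matching y values: none (0 points).
  x = 5: rhs = 22, matching y values: none (0 points).
  x = 6: rhs = 9, matching y values: 3, 20 (2 points).
  x = 7: rhs = 9, matching y values: 3, 20 (2 points).
  x = 8: rhs = 5, matching y values: none (0 points).
  x = 9: rhs = 3, matching y values: 7, 16 (2 points).
  x = 10: rhs = 9, matching y values: 3, 20 (2 points).
  x = 11: rhs = 6, matching y values: 11, 12 (2 points).
  x = 12: rhs = 0, matching y values: 0 (1 points).
  x = 13: rhs = 20, matching y values: none (0 points).
  x = 14: rhs = 3, matching y values: 7, 16 (2 points).
  x = 15: rhs = 1, matching y values: 1, 22 (2 points).
  x = 16: rhs = 20, matching y values: none (0 points).
  x = 17: rhs = 20, matching y values: none (0 points).
  x = 18: rhs = 7, matching y values: none (0 points).
  x = 19: rhs = 10, matching y values: none (0 points).
  x = 20: rhs = 12, matching y values: 9, 14 (2 points).
  x = 21: rhs = 19, matching y values: none (0 points).
  x = 22: rhs = 14, matching y values: none (0 points).
Total affine count: 19.
Full point count |E(F_23)| = 19 + 1 = 20.
Hasse bound: |20 − (23+1)| = |-4| = 4 ≤ 2√23 ≈ 9.5917 ✓.


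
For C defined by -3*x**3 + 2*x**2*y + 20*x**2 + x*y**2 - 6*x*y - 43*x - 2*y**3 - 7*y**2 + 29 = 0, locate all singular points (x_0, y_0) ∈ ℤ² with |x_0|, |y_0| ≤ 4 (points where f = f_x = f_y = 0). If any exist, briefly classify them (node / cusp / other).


Singular points: {(2, -1)}; classification: cusp.

Compute partial derivatives:
  f_x = -9*x**2 + 4*x*y + 40*x + y**2 - 6*y - 43.
  f_y = 2*x**2 + 2*x*y - 6*x - 6*y**2 - 14*y.
Scan x_0 ∈ {−4, ..., 4}. For each x_0, f_y(x_0, y) is a polynomial in y; find its integer roots y ∈ {−4, ..., 4}, then test f_x and f at those candidates.
  x = -4: f_y(-4, y) = -6*y**2 - 22*y + 56; no integer root y with |y| ≤ 4.
  x = -3: f_y(-3, y) = -6*y**2 - 20*y + 36; no integer root y with |y| ≤ 4.
  x = -2: f_y(-2, y) = -6*y**2 - 18*y + 20; no integer root y with |y| ≤ 4.
  x = -1: f_y(-1, y) = -6*y**2 - 16*y + 8; no integer root y with |y| ≤ 4.
  x = 0: f_y(0, y) = -6*y**2 - 14*y; vanishes at y ∈ {0}. (0, 0): f_x = -43 ≠ 0.
  x = 1: f_y(1, y) = -6*y**2 - 12*y - 4; no integer root y with |y| ≤ 4.
  x = 2: f_y(2, y) = -6*y**2 - 10*y - 4; vanishes at y ∈ {-1}. (2, -1): f_x = 0, f = 0 — SINGULAR.
  x = 3: f_y(3, y) = -6*y**2 - 8*y; vanishes at y ∈ {0}. (3, 0): f_x = -4 ≠ 0.
  x = 4: f_y(4, y) = -6*y**2 - 6*y + 8; no integer root y with |y| ≤ 4.
Only singular point on the grid: (2, -1).
Classify: substitute x = 2 + u, y = -1 + v and expand: f = -3*u**3 + 2*u**2*v + u*v**2 - 2*v**3 + v**2.
No constant or linear terms (consistent with a singular point). Quadratic part: v**2. Cubic part: -3*u**3 + 2*u**2*v + u*v**2 - 2*v**3.
The quadratic part v**2 is a perfect square, so there is a single (double) tangent line v = 0, i.e. y = -1. Restricting the cubic part to that line (v = 0) leaves -3*u**3 ≠ 0, so f is not divisible by v and the branch is v² ≈ 3*u**3 to lowest order — this is a cusp.
Classification: cusp.


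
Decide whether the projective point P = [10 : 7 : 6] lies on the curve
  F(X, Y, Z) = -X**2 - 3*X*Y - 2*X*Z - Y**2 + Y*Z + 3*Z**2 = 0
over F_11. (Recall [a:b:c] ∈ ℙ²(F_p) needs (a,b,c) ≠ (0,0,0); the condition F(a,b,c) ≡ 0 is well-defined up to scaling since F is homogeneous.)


F(10,7,6) ≡ 1 (mod 11); P is NOT on the curve.

Evaluate F(10, 7, 6) term-by-term (mod 11).
  -X**2 ↦ -1·100·1·1 = -100
  -3*X*Y ↦ -3·10·7·1 = -210
  -2*X*Z ↦ -2·10·1·6 = -120
  -Y**2 ↦ -1·1·49·1 = -49
  Y*Z ↦ 1·1·7·6 = 42
  3*Z**2 ↦ 3·1·1·36 = 108
Sum: F(10, 7, 6) = (-100) + (-210) + (-120) + (-49) + (42) + (108) = -329.
Reducing mod 11: -329 ≡ 1 (mod 11).
Since F(a, b, c) ≡ 1 ≠ 0 (mod 11), P does NOT lie on the curve.


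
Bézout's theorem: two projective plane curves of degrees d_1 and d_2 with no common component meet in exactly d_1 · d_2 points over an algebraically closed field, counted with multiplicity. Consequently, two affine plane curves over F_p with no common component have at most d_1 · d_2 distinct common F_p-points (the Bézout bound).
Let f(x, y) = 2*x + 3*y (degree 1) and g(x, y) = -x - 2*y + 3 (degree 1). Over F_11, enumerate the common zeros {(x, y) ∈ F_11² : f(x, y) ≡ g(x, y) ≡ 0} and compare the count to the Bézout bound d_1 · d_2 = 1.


Common zeros: {(2, 6)}; count = 1; Bézout bound = 1.

deg(f) = 1, deg(g) = 1, so Bézout bound = 1.
Scan x ∈ F_11. For each x, list the y ∈ F_11 with f(x, y) ≡ 0 and those with g(x, y) ≡ 0 (mod 11); the common zeros in that column are the intersection.
  x = 0: f ≡ 0 at y ∈ {0}; g ≡ 0 at y ∈ {7}; common: ∅.
  x = 1: f ≡ 0 at y ∈ {3}; g ≡ 0 at y ∈ {1}; common: ∅.
  x = 2: f ≡ 0 at y ∈ {6}; g ≡ 0 at y ∈ {6}; common: {6}.
  x = 3: f ≡ 0 at y ∈ {9}; g ≡ 0 at y ∈ {0}; common: ∅.
  x = 4: f ≡ 0 at y ∈ {1}; g ≡ 0 at y ∈ {5}; common: ∅.
  x = 5: f ≡ 0 at y ∈ {4}; g ≡ 0 at y ∈ {10}; common: ∅.
  x = 6: f ≡ 0 at y ∈ {7}; g ≡ 0 at y ∈ {4}; common: ∅.
  x = 7: f ≡ 0 at y ∈ {10}; g ≡ 0 at y ∈ {9}; common: ∅.
  x = 8: f ≡ 0 at y ∈ {2}; g ≡ 0 at y ∈ {3}; common: ∅.
  x = 9: f ≡ 0 at y ∈ {5}; g ≡ 0 at y ∈ {8}; common: ∅.
  x = 10: f ≡ 0 at y ∈ {8}; g ≡ 0 at y ∈ {2}; common: ∅.
Collecting: common zeros = {(2, 6)}, so the count is 1.
Comparison with the Bézout bound: 1 ≤ 1 = deg(f)·deg(g), as expected for curves with no common component (the bound is attained).


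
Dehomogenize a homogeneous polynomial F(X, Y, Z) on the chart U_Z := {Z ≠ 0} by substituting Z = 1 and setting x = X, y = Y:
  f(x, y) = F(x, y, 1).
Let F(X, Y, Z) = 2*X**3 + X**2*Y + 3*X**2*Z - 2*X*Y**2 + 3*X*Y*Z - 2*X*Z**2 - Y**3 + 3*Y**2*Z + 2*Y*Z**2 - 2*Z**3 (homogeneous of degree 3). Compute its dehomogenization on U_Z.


f(x, y) = 2*x**3 + x**2*y + 3*x**2 - 2*x*y**2 + 3*x*y - 2*x - y**3 + 3*y**2 + 2*y - 2

On U_Z we set Z = 1. Each monomial c·X^i·Y^j·Z^k in F becomes c·x^i·y^j·1^k = c·x^i·y^j.
Substituting Z = 1: F(X, Y, 1) = 2*x**3 + x**2*y + 3*x**2 - 2*x*y**2 + 3*x*y - 2*x - y**3 + 3*y**2 + 2*y - 2.
Note: deg(f) ≤ deg(F) = 3; strict inequality happens when F is divisible by Z (lost terms).


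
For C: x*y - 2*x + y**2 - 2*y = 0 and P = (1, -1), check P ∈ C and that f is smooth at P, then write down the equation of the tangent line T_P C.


Tangent line at P: -3*x - 3*y = 0.

Step 1: f(1, -1) = 0, so P lies on C.
Step 2: partial derivatives
  f_x(x, y) = y - 2, f_y(x, y) = x + 2*y - 2.
  f_x(P) = -3, f_y(P) = -3 (gradient nonzero, so P is smooth).
Step 3: tangent line at P: -3·(x − 1) + -3·(y − -1) = 0.
Expanding: -3*x - 3*y = 0.


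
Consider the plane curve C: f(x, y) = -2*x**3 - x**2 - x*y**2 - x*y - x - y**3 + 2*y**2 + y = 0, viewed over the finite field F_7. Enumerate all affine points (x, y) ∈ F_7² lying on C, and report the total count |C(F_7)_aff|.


Affine F_7-points: {(0, 0), (0, 4), (0, 5), (3, 1), (3, 4), (4, 1), (5, 0), (5, 2)}; count = 8.

For each of the 49 pairs (x, y) ∈ F_7², evaluate f(x, y) mod 7. Record the zeros.
  x = 0: [0↦0, 1↦2, 2↦2, 3↦1, 4↦0, 5↦0, 6↦2]  zeros at y ∈ {0, 4, 5}
  x = 1: [0↦3, 1↦3, 2↦6, 3↦6, 4↦4, 5↦1, 6↦5]  zeros at y ∈ ∅
  x = 2: [0↦6, 1↦4, 2↦3, 3↦4, 4↦1, 5↦2, 6↦1]  zeros at y ∈ ∅
  x = 3: [0↦4, 1↦0, 2↦2, 3↦4, 4↦0, 5↦5, 6↦6]  zeros at y ∈ {1, 4}
  x = 4: [0↦6, 1↦0, 2↦5, 3↦1, 4↦3, 5↦5, 6↦1]  zeros at y ∈ {1}
  x = 5: [0↦0, 1↦6, 2↦0, 3↦4, 4↦5, 5↦4, 6↦2]  zeros at y ∈ {0, 2}
  x = 6: [0↦2, 1↦6, 2↦3, 3↦1, 4↦1, 5↦4, 6↦4]  zeros at y ∈ ∅
Collecting zeros: affine points = {(0, 0), (0, 4), (0, 5), (3, 1), (3, 4), (4, 1), (5, 0), (5, 2)}.
Total count |C(F_7)_aff| = 8.


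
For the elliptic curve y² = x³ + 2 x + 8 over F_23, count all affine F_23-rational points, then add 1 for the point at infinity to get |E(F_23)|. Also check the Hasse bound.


Affine points = {(0, 10), (0, 13), (3, 8), (3, 15), (6, 11), (6, 12), (10, 4), (10, 19), (11, 2), (11, 21), (12, 9), (12, 14), (13, 0), (15, 3), (15, 20)}; affine count = 15; |E(F_23)| = 16.

Discriminant check: Δ ∝ 4a³ + 27b² = 4·2³ + 27·8² = 4·8 + 27·64 ≡ 12 (mod 23). Nonzero ⇒ E is nonsingular.
For each x ∈ F_23, compute rhs = x³ + 2·x + 8 mod 23, then count y ∈ F_23 with y² ≡ rhs.
  x = 0: rhs = 8, matching y values: 10, 13 (2 points).
  x = 1: rhs = 11, matching y values: none (0 points).
  x = 2: rhs = 20, matching y values: none (0 points).
  x = 3: rhs = 18, matching y values: 8, 15 (2 points).
  x = 4: rhs = 11, matching y values: none (0 points).
  x = 5: rhs = 5, matching y values: none (0 points).
  x = 6: rhs = 6, matching y values: 11, 12 (2 points).
  x = 7: rhs = 20, matching y values: none (0 points).
  x = 8: rhs = 7, matching y values: none (0 points).
  x = 9: rhs = 19, matching y values: none (0 points).
  x = 10: rhs = 16, matching y values: 4, 19 (2 points).
  x = 11: rhs = 4, matching y values: 2, 21 (2 points).
  x = 12: rhs = 12, matching y values: 9, 14 (2 points).
  x = 13: rhs = 0, matching y values: 0 (1 points).
  x = 14: rhs = 20, matching y values: none (0 points).
  x = 15: rhs = 9, matching y values: 3, 20 (2 points).
  x = 16: rhs = 19, matching y values: none (0 points).
  x = 17: rhs = 10, matching y values: none (0 points).
  x = 18: rhs = 11, matching y values: none (0 points).
  x = 19: rhs = 5, matching y values: none (0 points).
  x = 20: rhs = 21, matching y values: none (0 points).
  x = 21: rhs = 19, matching y values: none (0 points).
  x = 22: rhs = 5, matching y values: none (0 points).
Total affine count: 15.
Full point count |E(F_23)| = 15 + 1 = 16.
Hasse bound: |16 − (23+1)| = |-8| = 8 ≤ 2√23 ≈ 9.5917 ✓.


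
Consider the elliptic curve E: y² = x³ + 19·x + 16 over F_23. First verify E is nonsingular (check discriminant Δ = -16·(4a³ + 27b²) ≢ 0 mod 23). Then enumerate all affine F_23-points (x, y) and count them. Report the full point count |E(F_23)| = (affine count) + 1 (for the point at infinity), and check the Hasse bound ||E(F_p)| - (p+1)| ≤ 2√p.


Affine points = {(0, 4), (0, 19), (1, 6), (1, 17), (2, 4), (2, 19), (3, 10), (3, 13), (4, 8), (4, 15), (5, 11), (5, 12), (6, 1), (6, 22), (7, 3), (7, 20), (8, 6), (8, 17), (14, 6), (14, 17), (16, 0), (17, 10), (17, 13), (18, 7), (18, 16), (20, 1), (20, 22), (21, 4), (21, 19)}; affine count = 29; |E(F_23)| = 30.

Discriminant check: Δ ∝ 4a³ + 27b² = 4·19³ + 27·16² = 4·6859 + 27·256 ≡ 9 (mod 23). Nonzero ⇒ E is nonsingular.
For each x ∈ F_23, compute rhs = x³ + 19·x + 16 mod 23, then count y ∈ F_23 with y² ≡ rhs.
  x = 0: rhs = 16, matching y values: 4, 19 (2 points).
  x = 1: rhs = 13, matching y values: 6, 17 (2 points).
  x = 2: rhs = 16, matching y values: 4, 19 (2 points).
  x = 3: rhs = 8, matching y values: 10, 13 (2 points).
  x = 4: rhs = 18, matching y values: 8, 15 (2 points).
  x = 5: rhs = 6, matching y values: 11, 12 (2 points).
  x = 6: rhs = 1, matching y values: 1, 22 (2 points).
  x = 7: rhs = 9, matching y values: 3, 20 (2 points).
  x = 8: rhs = 13, matching y values: 6, 17 (2 points).
  x = 9: rhs = 19, matching y values: none (0 points).
  x = 10: rhs = 10, matching y values: none (0 points).
  x = 11: rhs = 15, matching y values: none (0 points).
  x = 12: rhs = 17, matching y values: none (0 points).
  x = 13: rhs = 22, matching y values: none (0 points).
  x = 14: rhs = 13, matching y values: 6, 17 (2 points).
  x = 15: rhs = 19, matching y values: none (0 points).
  x = 16: rhs = 0, matching y values: 0 (1 points).
  x = 17: rhs = 8, matching y values: 10, 13 (2 points).
  x = 18: rhs = 3, matching y values: 7, 16 (2 points).
  x = 19: rhs = 14, matching y values: none (0 points).
  x = 20: rhs = 1, matching y values: 1, 22 (2 points).
  x = 21: rhs = 16, matching y values: 4, 19 (2 points).
  x = 22: rhs = 19, matching y values: none (0 points).
Total affine count: 29.
Full point count |E(F_23)| = 29 + 1 = 30.
Hasse bound: |30 − (23+1)| = |6| = 6 ≤ 2√23 ≈ 9.5917 ✓.


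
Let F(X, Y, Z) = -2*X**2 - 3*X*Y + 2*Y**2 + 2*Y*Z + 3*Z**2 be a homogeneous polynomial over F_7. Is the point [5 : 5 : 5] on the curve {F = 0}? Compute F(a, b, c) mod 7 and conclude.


F(5,5,5) ≡ 1 (mod 7); P is NOT on the curve.

Evaluate F(5, 5, 5) term-by-term (mod 7).
  -2*X**2 ↦ -2·25·1·1 = -50
  -3*X*Y ↦ -3·5·5·1 = -75
  2*Y**2 ↦ 2·1·25·1 = 50
  2*Y*Z ↦ 2·1·5·5 = 50
  3*Z**2 ↦ 3·1·1·25 = 75
Sum: F(5, 5, 5) = (-50) + (-75) + (50) + (50) + (75) = 50.
Reducing mod 7: 50 ≡ 1 (mod 7).
Since F(a, b, c) ≡ 1 ≠ 0 (mod 7), P does NOT lie on the curve.


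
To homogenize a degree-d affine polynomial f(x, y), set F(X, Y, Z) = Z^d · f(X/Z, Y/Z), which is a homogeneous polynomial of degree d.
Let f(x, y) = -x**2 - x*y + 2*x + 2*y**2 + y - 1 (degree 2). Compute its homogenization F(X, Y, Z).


F(X, Y, Z) = -X**2 - X*Y + 2*X*Z + 2*Y**2 + Y*Z - Z**2

deg(f) = 2.
Substitute x = X/Z, y = Y/Z into f, then multiply by Z^2.
  monomial -1·x^2·y^0 ↦ -1·X^2·Y^0·Z^0.
  monomial -1·x^1·y^1 ↦ -1·X^1·Y^1·Z^0.
  monomial 2·x^1·y^0 ↦ 2·X^1·Y^0·Z^1.
  monomial 2·x^0·y^2 ↦ 2·X^0·Y^2·Z^0.
  monomial 1·x^0·y^1 ↦ 1·X^0·Y^1·Z^1.
  monomial -1·x^0·y^0 ↦ -1·X^0·Y^0·Z^2.
Collecting: F(X, Y, Z) = -X**2 - X*Y + 2*X*Z + 2*Y**2 + Y*Z - Z**2.


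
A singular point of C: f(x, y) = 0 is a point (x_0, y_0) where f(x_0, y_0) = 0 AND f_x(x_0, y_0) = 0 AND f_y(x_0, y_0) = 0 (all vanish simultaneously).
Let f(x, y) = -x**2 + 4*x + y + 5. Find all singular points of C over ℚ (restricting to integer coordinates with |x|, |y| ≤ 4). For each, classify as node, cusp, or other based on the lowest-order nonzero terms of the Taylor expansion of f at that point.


No singular points in the scanned grid; C is smooth there.

Compute partial derivatives:
  f_x = 4 - 2*x.
  f_y = 1.
f_y = 1 is a nonzero constant, so f_y never vanishes: no point (x, y) can satisfy f = f_x = f_y = 0. In particular no (x, y) ∈ {−4, ..., 4}² is singular; the curve is smooth.


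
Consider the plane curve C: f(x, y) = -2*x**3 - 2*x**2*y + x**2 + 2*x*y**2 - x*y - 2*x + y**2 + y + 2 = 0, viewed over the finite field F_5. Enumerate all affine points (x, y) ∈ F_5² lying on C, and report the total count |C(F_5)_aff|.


Affine F_5-points: {(1, 1), (1, 3), (2, 4)}; count = 3.

For each of the 25 pairs (x, y) ∈ F_5², evaluate f(x, y) mod 5. Record the zeros.
  x = 0: [0↦2, 1↦4, 2↦3, 3↦4, 4↦2]  zeros at y ∈ ∅
  x = 1: [0↦4, 1↦0, 2↦2, 3↦0, 4↦4]  zeros at y ∈ {1, 3}
  x = 2: [0↦1, 1↦2, 2↦3, 3↦4, 4↦0]  zeros at y ∈ {4}
  x = 3: [0↦1, 1↦3, 2↦4, 3↦4, 4↦3]  zeros at y ∈ ∅
  x = 4: [0↦2, 1↦1, 2↦3, 3↦3, 4↦1]  zeros at y ∈ ∅
Collecting zeros: affine points = {(1, 1), (1, 3), (2, 4)}.
Total count |C(F_5)_aff| = 3.


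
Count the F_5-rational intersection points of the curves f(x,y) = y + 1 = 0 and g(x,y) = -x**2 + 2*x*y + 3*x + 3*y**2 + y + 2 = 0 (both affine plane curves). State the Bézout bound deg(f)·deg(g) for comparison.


Common zeros: ∅; count = 0; Bézout bound = 2.

deg(f) = 1, deg(g) = 2, so Bézout bound = 2.
Scan x ∈ F_5. For each x, list the y ∈ F_5 with f(x, y) ≡ 0 and those with g(x, y) ≡ 0 (mod 5); the common zeros in that column are the intersection.
  x = 0: f ≡ 0 at y ∈ {4}; g ≡ 0 at y ∈ ∅; common: ∅.
  x = 1: f ≡ 0 at y ∈ {4}; g ≡ 0 at y ∈ {1, 3}; common: ∅.
  x = 2: f ≡ 0 at y ∈ {4}; g ≡ 0 at y ∈ ∅; common: ∅.
  x = 3: f ≡ 0 at y ∈ {4}; g ≡ 0 at y ∈ {3}; common: ∅.
  x = 4: f ≡ 0 at y ∈ {4}; g ≡ 0 at y ∈ {1}; common: ∅.
Collecting: common zeros = ∅, so the count is 0.
Comparison with the Bézout bound: 0 ≤ 2 = deg(f)·deg(g), as expected for curves with no common component (the affine F_5-count falls short of the bound because intersections may lie at infinity, over extension fields, or carry multiplicity).


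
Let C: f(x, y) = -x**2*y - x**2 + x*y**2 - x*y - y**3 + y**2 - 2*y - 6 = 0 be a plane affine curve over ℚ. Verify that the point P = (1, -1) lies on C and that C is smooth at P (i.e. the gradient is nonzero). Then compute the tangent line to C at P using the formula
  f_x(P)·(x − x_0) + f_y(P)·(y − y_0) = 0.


Tangent line at P: 2*x - 11*y - 13 = 0.

Step 1: f(1, -1) = 0, so P lies on C.
Step 2: partial derivatives
  f_x(x, y) = -2*x*y - 2*x + y**2 - y, f_y(x, y) = -x**2 + 2*x*y - x - 3*y**2 + 2*y - 2.
  f_x(P) = 2, f_y(P) = -11 (gradient nonzero, so P is smooth).
Step 3: tangent line at P: 2·(x − 1) + -11·(y − -1) = 0.
Expanding: 2*x - 11*y - 13 = 0.


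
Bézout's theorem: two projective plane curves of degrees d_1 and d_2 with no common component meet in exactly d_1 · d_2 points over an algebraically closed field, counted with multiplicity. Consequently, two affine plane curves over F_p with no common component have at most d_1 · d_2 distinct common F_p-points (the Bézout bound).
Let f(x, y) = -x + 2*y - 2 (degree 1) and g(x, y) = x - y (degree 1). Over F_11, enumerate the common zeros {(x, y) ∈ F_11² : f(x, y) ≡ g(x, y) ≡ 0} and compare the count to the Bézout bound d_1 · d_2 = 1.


Common zeros: {(2, 2)}; count = 1; Bézout bound = 1.

deg(f) = 1, deg(g) = 1, so Bézout bound = 1.
Scan x ∈ F_11. For each x, list the y ∈ F_11 with f(x, y) ≡ 0 and those with g(x, y) ≡ 0 (mod 11); the common zeros in that column are the intersection.
  x = 0: f ≡ 0 at y ∈ {1}; g ≡ 0 at y ∈ {0}; common: ∅.
  x = 1: f ≡ 0 at y ∈ {7}; g ≡ 0 at y ∈ {1}; common: ∅.
  x = 2: f ≡ 0 at y ∈ {2}; g ≡ 0 at y ∈ {2}; common: {2}.
  x = 3: f ≡ 0 at y ∈ {8}; g ≡ 0 at y ∈ {3}; common: ∅.
  x = 4: f ≡ 0 at y ∈ {3}; g ≡ 0 at y ∈ {4}; common: ∅.
  x = 5: f ≡ 0 at y ∈ {9}; g ≡ 0 at y ∈ {5}; common: ∅.
  x = 6: f ≡ 0 at y ∈ {4}; g ≡ 0 at y ∈ {6}; common: ∅.
  x = 7: f ≡ 0 at y ∈ {10}; g ≡ 0 at y ∈ {7}; common: ∅.
  x = 8: f ≡ 0 at y ∈ {5}; g ≡ 0 at y ∈ {8}; common: ∅.
  x = 9: f ≡ 0 at y ∈ {0}; g ≡ 0 at y ∈ {9}; common: ∅.
  x = 10: f ≡ 0 at y ∈ {6}; g ≡ 0 at y ∈ {10}; common: ∅.
Collecting: common zeros = {(2, 2)}, so the count is 1.
Comparison with the Bézout bound: 1 ≤ 1 = deg(f)·deg(g), as expected for curves with no common component (the bound is attained).


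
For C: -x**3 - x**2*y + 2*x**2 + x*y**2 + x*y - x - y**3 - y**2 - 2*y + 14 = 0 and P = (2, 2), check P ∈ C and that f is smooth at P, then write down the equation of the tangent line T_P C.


Tangent line at P: -7*x - 12*y + 38 = 0.

Step 1: f(2, 2) = 0, so P lies on C.
Step 2: partial derivatives
  f_x(x, y) = -3*x**2 - 2*x*y + 4*x + y**2 + y - 1, f_y(x, y) = -x**2 + 2*x*y + x - 3*y**2 - 2*y - 2.
  f_x(P) = -7, f_y(P) = -12 (gradient nonzero, so P is smooth).
Step 3: tangent line at P: -7·(x − 2) + -12·(y − 2) = 0.
Expanding: -7*x - 12*y + 38 = 0.


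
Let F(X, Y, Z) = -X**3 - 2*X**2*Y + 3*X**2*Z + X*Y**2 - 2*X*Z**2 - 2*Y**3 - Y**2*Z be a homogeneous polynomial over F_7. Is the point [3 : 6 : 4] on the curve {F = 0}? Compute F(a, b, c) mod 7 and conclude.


F(3,6,4) ≡ 4 (mod 7); P is NOT on the curve.

Evaluate F(3, 6, 4) term-by-term (mod 7).
  -X**3 ↦ -1·27·1·1 = -27
  -2*X**2*Y ↦ -2·9·6·1 = -108
  3*X**2*Z ↦ 3·9·1·4 = 108
  X*Y**2 ↦ 1·3·36·1 = 108
  -2*X*Z**2 ↦ -2·3·1·16 = -96
  -2*Y**3 ↦ -2·1·216·1 = -432
  -Y**2*Z ↦ -1·1·36·4 = -144
Sum: F(3, 6, 4) = (-27) + (-108) + (108) + (108) + (-96) + (-432) + (-144) = -591.
Reducing mod 7: -591 ≡ 4 (mod 7).
Since F(a, b, c) ≡ 4 ≠ 0 (mod 7), P does NOT lie on the curve.


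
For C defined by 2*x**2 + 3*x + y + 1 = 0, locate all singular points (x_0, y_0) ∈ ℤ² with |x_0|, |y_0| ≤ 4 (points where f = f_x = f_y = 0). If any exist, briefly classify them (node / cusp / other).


No singular points in the scanned grid; C is smooth there.

Compute partial derivatives:
  f_x = 4*x + 3.
  f_y = 1.
f_y = 1 is a nonzero constant, so f_y never vanishes: no point (x, y) can satisfy f = f_x = f_y = 0. In particular no (x, y) ∈ {−4, ..., 4}² is singular; the curve is smooth.


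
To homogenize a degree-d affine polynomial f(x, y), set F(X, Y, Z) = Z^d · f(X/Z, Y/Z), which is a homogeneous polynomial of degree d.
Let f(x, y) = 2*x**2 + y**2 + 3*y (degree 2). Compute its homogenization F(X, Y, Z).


F(X, Y, Z) = 2*X**2 + Y**2 + 3*Y*Z

deg(f) = 2.
Substitute x = X/Z, y = Y/Z into f, then multiply by Z^2.
  monomial 2·x^2·y^0 ↦ 2·X^2·Y^0·Z^0.
  monomial 1·x^0·y^2 ↦ 1·X^0·Y^2·Z^0.
  monomial 3·x^0·y^1 ↦ 3·X^0·Y^1·Z^1.
Collecting: F(X, Y, Z) = 2*X**2 + Y**2 + 3*Y*Z.


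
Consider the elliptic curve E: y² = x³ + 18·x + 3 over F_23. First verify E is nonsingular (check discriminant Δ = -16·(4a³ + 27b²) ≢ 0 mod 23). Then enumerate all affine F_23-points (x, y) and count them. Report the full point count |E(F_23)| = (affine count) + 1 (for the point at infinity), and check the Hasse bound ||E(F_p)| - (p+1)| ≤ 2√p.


Affine points = {(0, 7), (0, 16), (2, 1), (2, 22), (4, 1), (4, 22), (7, 9), (7, 14), (14, 3), (14, 20), (17, 1), (17, 22), (18, 8), (18, 15)}; affine count = 14; |E(F_23)| = 15.

Discriminant check: Δ ∝ 4a³ + 27b² = 4·18³ + 27·3² = 4·5832 + 27·9 ≡ 19 (mod 23). Nonzero ⇒ E is nonsingular.
For each x ∈ F_23, compute rhs = x³ + 18·x + 3 mod 23, then count y ∈ F_23 with y² ≡ rhs.
  x = 0: rhs = 3, matching y values: 7, 16 (2 points).
  x = 1: rhs = 22, matching y values: none (0 points).
  x = 2: rhs = 1, matching y values: 1, 22 (2 points).
  x = 3: rhs = 15, matching y values: none (0 points).
  x = 4: rhs = 1, matching y values: 1, 22 (2 points).
  x = 5: rhs = 11, matching y values: none (0 points).
  x = 6: rhs = 5, matching y values: none (0 points).
  x = 7: rhs = 12, matching y values: 9, 14 (2 points).
  x = 8: rhs = 15, matching y values: none (0 points).
  x = 9: rhs = 20, matching y values: none (0 points).
  x = 10: rhs = 10, matching y values: none (0 points).
  x = 11: rhs = 14, matching y values: none (0 points).
  x = 12: rhs = 15, matching y values: none (0 points).
  x = 13: rhs = 19, matching y values: none (0 points).
  x = 14: rhs = 9, matching y values: 3, 20 (2 points).
  x = 15: rhs = 14, matching y values: none (0 points).
  x = 16: rhs = 17, matching y values: none (0 points).
  x = 17: rhs = 1, matching y values: 1, 22 (2 points).
  x = 18: rhs = 18, matching y values: 8, 15 (2 points).
  x = 19: rhs = 5, matching y values: none (0 points).
  x = 20: rhs = 14, matching y values: none (0 points).
  x = 21: rhs = 5, matching y values: none (0 points).
  x = 22: rhs = 7, matching y values: none (0 points).
Total affine count: 14.
Full point count |E(F_23)| = 14 + 1 = 15.
Hasse bound: |15 − (23+1)| = |-9| = 9 ≤ 2√23 ≈ 9.5917 ✓.
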